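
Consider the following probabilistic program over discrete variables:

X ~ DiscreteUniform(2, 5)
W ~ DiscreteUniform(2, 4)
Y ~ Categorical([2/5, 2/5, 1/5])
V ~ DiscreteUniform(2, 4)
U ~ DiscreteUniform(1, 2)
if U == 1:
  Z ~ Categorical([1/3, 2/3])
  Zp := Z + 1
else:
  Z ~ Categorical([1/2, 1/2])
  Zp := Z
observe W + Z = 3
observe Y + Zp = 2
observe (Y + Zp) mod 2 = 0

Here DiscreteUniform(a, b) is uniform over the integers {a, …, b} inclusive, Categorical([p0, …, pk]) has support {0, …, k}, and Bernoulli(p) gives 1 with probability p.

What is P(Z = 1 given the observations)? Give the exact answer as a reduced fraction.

P(Z = 1 | obs) = 2/3

Enumerate traces; 48 have nonzero weight after conditioning:
  (X=2, W=2, Y=0, V=2, U=1, Z=1) weight 1/270
  (X=2, W=2, Y=0, V=3, U=1, Z=1) weight 1/270
  (X=2, W=2, Y=0, V=4, U=1, Z=1) weight 1/270
  (X=2, W=2, Y=1, V=2, U=2, Z=1) weight 1/360
  (X=2, W=2, Y=1, V=3, U=2, Z=1) weight 1/360
  (X=2, W=2, Y=1, V=4, U=2, Z=1) weight 1/360
  (X=2, W=3, Y=1, V=2, U=1, Z=0) weight 1/540
  (X=2, W=3, Y=1, V=3, U=1, Z=0) weight 1/540
  … 40 more
Group by Z:
  weight(Z=0) = 7/180
  weight(Z=1) = 7/90
Total weight = 7/180 + 7/90 = 7/60
P(Z=0 | obs) = 7/180 / 7/60 = 1/3
P(Z=1 | obs) = 7/90 / 7/60 = 2/3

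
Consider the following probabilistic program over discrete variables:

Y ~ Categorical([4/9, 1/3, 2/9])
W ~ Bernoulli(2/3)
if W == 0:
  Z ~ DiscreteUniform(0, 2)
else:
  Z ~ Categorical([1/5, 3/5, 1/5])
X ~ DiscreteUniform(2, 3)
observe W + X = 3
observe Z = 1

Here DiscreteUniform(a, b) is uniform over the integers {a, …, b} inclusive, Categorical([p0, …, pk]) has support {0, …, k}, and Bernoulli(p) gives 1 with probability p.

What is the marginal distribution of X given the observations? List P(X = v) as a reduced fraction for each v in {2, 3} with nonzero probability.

Enumerate traces; 6 have nonzero weight after conditioning:
  (Y=0, W=0, Z=1, X=3) weight 2/81
  (Y=0, W=1, Z=1, X=2) weight 4/45
  (Y=1, W=0, Z=1, X=3) weight 1/54
  (Y=1, W=1, Z=1, X=2) weight 1/15
  (Y=2, W=0, Z=1, X=3) weight 1/81
  (Y=2, W=1, Z=1, X=2) weight 2/45
Group by X:
  weight(X=2) = 1/5
  weight(X=3) = 1/18
Total weight = 1/5 + 1/18 = 23/90
P(X=2 | obs) = 1/5 / 23/90 = 18/23
P(X=3 | obs) = 1/18 / 23/90 = 5/23

P(X=2) = 18/23, P(X=3) = 5/23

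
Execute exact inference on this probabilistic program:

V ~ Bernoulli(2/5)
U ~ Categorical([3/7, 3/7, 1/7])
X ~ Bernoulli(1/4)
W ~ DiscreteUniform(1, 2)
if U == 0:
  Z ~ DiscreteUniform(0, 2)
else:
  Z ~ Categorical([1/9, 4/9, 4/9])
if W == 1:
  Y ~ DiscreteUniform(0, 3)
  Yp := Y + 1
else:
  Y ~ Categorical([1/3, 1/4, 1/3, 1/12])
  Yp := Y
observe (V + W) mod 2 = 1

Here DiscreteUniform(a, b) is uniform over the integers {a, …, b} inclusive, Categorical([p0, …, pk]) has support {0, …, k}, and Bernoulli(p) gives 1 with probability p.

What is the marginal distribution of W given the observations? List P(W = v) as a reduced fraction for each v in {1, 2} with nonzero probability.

P(W=1) = 3/5, P(W=2) = 2/5

Enumerate traces; 144 have nonzero weight after conditioning:
  (V=0, U=0, X=0, W=1, Z=0, Y=0) weight 9/1120
  (V=0, U=0, X=0, W=1, Z=0, Y=1) weight 9/1120
  (V=0, U=0, X=0, W=1, Z=0, Y=2) weight 9/1120
  (V=0, U=0, X=0, W=1, Z=0, Y=3) weight 9/1120
  (V=0, U=0, X=0, W=1, Z=1, Y=0) weight 9/1120
  (V=0, U=0, X=0, W=1, Z=1, Y=1) weight 9/1120
  (V=0, U=0, X=0, W=1, Z=1, Y=2) weight 9/1120
  (V=0, U=0, X=0, W=1, Z=1, Y=3) weight 9/1120
  (V=1, U=0, X=0, W=2, Z=0, Y=0) weight 1/140
  … 135 more
Group by W:
  weight(W=1) = 3/10
  weight(W=2) = 1/5
Total weight = 3/10 + 1/5 = 1/2
P(W=1 | obs) = 3/10 / 1/2 = 3/5
P(W=2 | obs) = 1/5 / 1/2 = 2/5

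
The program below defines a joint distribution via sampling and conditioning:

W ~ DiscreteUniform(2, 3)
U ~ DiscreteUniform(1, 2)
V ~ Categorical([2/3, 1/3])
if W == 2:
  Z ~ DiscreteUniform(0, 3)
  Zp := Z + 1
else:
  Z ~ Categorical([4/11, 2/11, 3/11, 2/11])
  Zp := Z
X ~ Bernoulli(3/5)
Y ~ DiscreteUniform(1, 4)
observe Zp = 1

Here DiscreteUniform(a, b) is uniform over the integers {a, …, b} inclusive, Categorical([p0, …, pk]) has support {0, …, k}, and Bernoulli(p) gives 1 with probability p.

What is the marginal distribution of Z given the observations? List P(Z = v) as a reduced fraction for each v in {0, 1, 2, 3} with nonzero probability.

Enumerate traces; 64 have nonzero weight after conditioning:
  (W=2, U=1, V=0, Z=0, X=0, Y=1) weight 1/240
  (W=2, U=1, V=0, Z=0, X=0, Y=2) weight 1/240
  (W=2, U=1, V=0, Z=0, X=0, Y=3) weight 1/240
  (W=2, U=1, V=0, Z=0, X=0, Y=4) weight 1/240
  (W=2, U=1, V=0, Z=0, X=1, Y=1) weight 1/160
  (W=2, U=1, V=0, Z=0, X=1, Y=2) weight 1/160
  (W=2, U=1, V=0, Z=0, X=1, Y=3) weight 1/160
  (W=2, U=1, V=0, Z=0, X=1, Y=4) weight 1/160
  (W=3, U=1, V=0, Z=1, X=0, Y=1) weight 1/330
  … 55 more
Group by Z:
  weight(Z=0) = 1/8
  weight(Z=1) = 1/11
Total weight = 1/8 + 1/11 = 19/88
P(Z=0 | obs) = 1/8 / 19/88 = 11/19
P(Z=1 | obs) = 1/11 / 19/88 = 8/19

P(Z=0) = 11/19, P(Z=1) = 8/19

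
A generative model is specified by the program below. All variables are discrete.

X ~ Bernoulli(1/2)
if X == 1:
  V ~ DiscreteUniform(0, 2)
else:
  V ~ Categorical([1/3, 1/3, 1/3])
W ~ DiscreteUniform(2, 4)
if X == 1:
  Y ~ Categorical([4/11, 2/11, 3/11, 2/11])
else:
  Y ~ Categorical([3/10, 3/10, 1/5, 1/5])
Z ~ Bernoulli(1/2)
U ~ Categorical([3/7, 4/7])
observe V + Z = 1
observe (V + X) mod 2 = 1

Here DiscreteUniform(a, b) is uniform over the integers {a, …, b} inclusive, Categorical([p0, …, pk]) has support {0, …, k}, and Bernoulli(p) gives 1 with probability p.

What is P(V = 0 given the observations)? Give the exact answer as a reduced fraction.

Enumerate traces; 48 have nonzero weight after conditioning:
  (X=0, V=1, W=2, Y=0, Z=0, U=0) weight 1/280
  (X=0, V=1, W=2, Y=0, Z=0, U=1) weight 1/210
  (X=0, V=1, W=2, Y=1, Z=0, U=0) weight 1/280
  (X=0, V=1, W=2, Y=1, Z=0, U=1) weight 1/210
  (X=0, V=1, W=2, Y=2, Z=0, U=0) weight 1/420
  (X=0, V=1, W=2, Y=2, Z=0, U=1) weight 1/315
  (X=0, V=1, W=2, Y=3, Z=0, U=0) weight 1/420
  (X=0, V=1, W=2, Y=3, Z=0, U=1) weight 1/315
  (X=1, V=0, W=2, Y=0, Z=1, U=0) weight 1/231
  … 39 more
Group by V:
  weight(V=0) = 1/12
  weight(V=1) = 1/12
Total weight = 1/12 + 1/12 = 1/6
P(V=0 | obs) = 1/12 / 1/6 = 1/2
P(V=1 | obs) = 1/12 / 1/6 = 1/2

P(V = 0 | obs) = 1/2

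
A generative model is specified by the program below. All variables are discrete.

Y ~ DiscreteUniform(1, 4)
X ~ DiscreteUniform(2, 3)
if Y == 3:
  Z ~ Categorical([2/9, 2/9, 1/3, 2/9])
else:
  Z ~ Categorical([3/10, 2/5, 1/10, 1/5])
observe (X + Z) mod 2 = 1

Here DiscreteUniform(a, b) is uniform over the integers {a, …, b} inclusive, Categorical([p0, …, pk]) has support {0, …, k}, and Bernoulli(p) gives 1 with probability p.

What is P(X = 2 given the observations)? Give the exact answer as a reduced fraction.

P(X = 2 | obs) = 101/180

Enumerate traces; 16 have nonzero weight after conditioning:
  (Y=1, X=2, Z=1) weight 1/20
  (Y=1, X=2, Z=3) weight 1/40
  (Y=1, X=3, Z=0) weight 3/80
  (Y=1, X=3, Z=2) weight 1/80
  (Y=2, X=2, Z=1) weight 1/20
  (Y=2, X=2, Z=3) weight 1/40
  (Y=2, X=3, Z=0) weight 3/80
  (Y=2, X=3, Z=2) weight 1/80
  … 8 more
Group by X:
  weight(X=2) = 101/360
  weight(X=3) = 79/360
Total weight = 101/360 + 79/360 = 1/2
P(X=2 | obs) = 101/360 / 1/2 = 101/180
P(X=3 | obs) = 79/360 / 1/2 = 79/180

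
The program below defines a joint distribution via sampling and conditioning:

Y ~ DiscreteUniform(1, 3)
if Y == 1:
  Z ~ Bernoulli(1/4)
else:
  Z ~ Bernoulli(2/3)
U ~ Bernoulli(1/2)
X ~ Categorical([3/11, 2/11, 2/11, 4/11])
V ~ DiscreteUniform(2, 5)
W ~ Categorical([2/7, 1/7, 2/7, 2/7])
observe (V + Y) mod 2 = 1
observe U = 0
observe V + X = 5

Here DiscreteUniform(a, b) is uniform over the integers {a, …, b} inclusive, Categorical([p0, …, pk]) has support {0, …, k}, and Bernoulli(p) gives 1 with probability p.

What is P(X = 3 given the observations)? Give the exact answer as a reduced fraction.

Enumerate traces; 48 have nonzero weight after conditioning:
  (Y=1, Z=0, U=0, X=1, V=4, W=0) weight 1/616
  (Y=1, Z=0, U=0, X=1, V=4, W=1) weight 1/1232
  (Y=1, Z=0, U=0, X=1, V=4, W=2) weight 1/616
  (Y=1, Z=0, U=0, X=1, V=4, W=3) weight 1/616
  (Y=1, Z=0, U=0, X=3, V=2, W=0) weight 1/308
  (Y=1, Z=0, U=0, X=3, V=2, W=1) weight 1/616
  (Y=1, Z=0, U=0, X=3, V=2, W=2) weight 1/308
  (Y=1, Z=0, U=0, X=3, V=2, W=3) weight 1/308
  (Y=2, Z=0, U=0, X=0, V=5, W=0) weight 1/924
  (Y=2, Z=0, U=0, X=2, V=3, W=0) weight 1/1386
  … 38 more
Group by X:
  weight(X=0) = 1/88
  weight(X=1) = 1/66
  weight(X=2) = 1/132
  weight(X=3) = 1/33
Total weight = 1/88 + 1/66 + 1/132 + 1/33 = 17/264
P(X=0 | obs) = 1/88 / 17/264 = 3/17
P(X=1 | obs) = 1/66 / 17/264 = 4/17
P(X=2 | obs) = 1/132 / 17/264 = 2/17
P(X=3 | obs) = 1/33 / 17/264 = 8/17

P(X = 3 | obs) = 8/17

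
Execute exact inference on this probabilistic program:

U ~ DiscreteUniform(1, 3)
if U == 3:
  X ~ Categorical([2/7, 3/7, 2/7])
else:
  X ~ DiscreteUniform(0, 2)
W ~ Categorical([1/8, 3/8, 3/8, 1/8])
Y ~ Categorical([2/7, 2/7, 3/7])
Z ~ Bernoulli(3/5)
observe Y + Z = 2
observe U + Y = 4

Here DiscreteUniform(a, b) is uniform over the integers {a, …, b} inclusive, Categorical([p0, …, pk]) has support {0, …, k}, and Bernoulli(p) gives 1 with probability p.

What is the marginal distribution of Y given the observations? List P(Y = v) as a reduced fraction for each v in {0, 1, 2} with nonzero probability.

Enumerate traces; 24 have nonzero weight after conditioning:
  (U=2, X=0, W=0, Y=2, Z=0) weight 1/420
  (U=2, X=0, W=1, Y=2, Z=0) weight 1/140
  (U=2, X=0, W=2, Y=2, Z=0) weight 1/140
  (U=2, X=0, W=3, Y=2, Z=0) weight 1/420
  (U=2, X=1, W=0, Y=2, Z=0) weight 1/420
  (U=2, X=1, W=1, Y=2, Z=0) weight 1/140
  (U=2, X=1, W=2, Y=2, Z=0) weight 1/140
  (U=2, X=1, W=3, Y=2, Z=0) weight 1/420
  (U=3, X=0, W=0, Y=1, Z=1) weight 1/490
  … 15 more
Group by Y:
  weight(Y=1) = 2/35
  weight(Y=2) = 2/35
Total weight = 2/35 + 2/35 = 4/35
P(Y=1 | obs) = 2/35 / 4/35 = 1/2
P(Y=2 | obs) = 2/35 / 4/35 = 1/2

P(Y=1) = 1/2, P(Y=2) = 1/2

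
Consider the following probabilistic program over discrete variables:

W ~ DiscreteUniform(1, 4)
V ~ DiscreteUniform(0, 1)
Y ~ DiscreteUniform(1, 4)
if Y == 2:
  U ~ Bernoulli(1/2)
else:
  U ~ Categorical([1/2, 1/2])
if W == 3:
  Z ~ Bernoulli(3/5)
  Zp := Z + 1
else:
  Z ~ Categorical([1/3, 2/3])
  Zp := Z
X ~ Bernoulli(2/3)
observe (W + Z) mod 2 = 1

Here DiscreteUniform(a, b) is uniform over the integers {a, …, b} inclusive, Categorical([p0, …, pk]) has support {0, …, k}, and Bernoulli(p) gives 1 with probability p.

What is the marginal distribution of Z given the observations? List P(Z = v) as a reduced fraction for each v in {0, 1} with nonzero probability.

Enumerate traces; 128 have nonzero weight after conditioning:
  (W=1, V=0, Y=1, U=0, Z=0, X=0) weight 1/576
  (W=1, V=0, Y=1, U=0, Z=0, X=1) weight 1/288
  (W=1, V=0, Y=1, U=1, Z=0, X=0) weight 1/576
  (W=1, V=0, Y=1, U=1, Z=0, X=1) weight 1/288
  (W=1, V=0, Y=2, U=0, Z=0, X=0) weight 1/576
  (W=1, V=0, Y=2, U=0, Z=0, X=1) weight 1/288
  (W=1, V=0, Y=2, U=1, Z=0, X=0) weight 1/576
  (W=1, V=0, Y=2, U=1, Z=0, X=1) weight 1/288
  (W=2, V=0, Y=1, U=0, Z=1, X=0) weight 1/288
  … 119 more
Group by Z:
  weight(Z=0) = 11/60
  weight(Z=1) = 1/3
Total weight = 11/60 + 1/3 = 31/60
P(Z=0 | obs) = 11/60 / 31/60 = 11/31
P(Z=1 | obs) = 1/3 / 31/60 = 20/31

P(Z=0) = 11/31, P(Z=1) = 20/31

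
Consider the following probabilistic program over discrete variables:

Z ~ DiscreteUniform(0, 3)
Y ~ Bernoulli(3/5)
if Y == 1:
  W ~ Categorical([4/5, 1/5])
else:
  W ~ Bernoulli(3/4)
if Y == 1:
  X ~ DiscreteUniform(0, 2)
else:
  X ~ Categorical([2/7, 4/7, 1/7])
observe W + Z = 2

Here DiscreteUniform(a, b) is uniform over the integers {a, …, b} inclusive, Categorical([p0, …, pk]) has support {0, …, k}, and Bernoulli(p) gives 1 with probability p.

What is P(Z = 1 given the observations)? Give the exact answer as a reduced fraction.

Enumerate traces; 12 have nonzero weight after conditioning:
  (Z=1, Y=0, W=1, X=0) weight 3/140
  (Z=1, Y=0, W=1, X=1) weight 3/70
  (Z=1, Y=0, W=1, X=2) weight 3/280
  (Z=1, Y=1, W=1, X=0) weight 1/100
  (Z=1, Y=1, W=1, X=1) weight 1/100
  (Z=1, Y=1, W=1, X=2) weight 1/100
  (Z=2, Y=0, W=0, X=0) weight 1/140
  (Z=2, Y=0, W=0, X=1) weight 1/70
  … 4 more
Group by Z:
  weight(Z=1) = 21/200
  weight(Z=2) = 29/200
Total weight = 21/200 + 29/200 = 1/4
P(Z=1 | obs) = 21/200 / 1/4 = 21/50
P(Z=2 | obs) = 29/200 / 1/4 = 29/50

P(Z = 1 | obs) = 21/50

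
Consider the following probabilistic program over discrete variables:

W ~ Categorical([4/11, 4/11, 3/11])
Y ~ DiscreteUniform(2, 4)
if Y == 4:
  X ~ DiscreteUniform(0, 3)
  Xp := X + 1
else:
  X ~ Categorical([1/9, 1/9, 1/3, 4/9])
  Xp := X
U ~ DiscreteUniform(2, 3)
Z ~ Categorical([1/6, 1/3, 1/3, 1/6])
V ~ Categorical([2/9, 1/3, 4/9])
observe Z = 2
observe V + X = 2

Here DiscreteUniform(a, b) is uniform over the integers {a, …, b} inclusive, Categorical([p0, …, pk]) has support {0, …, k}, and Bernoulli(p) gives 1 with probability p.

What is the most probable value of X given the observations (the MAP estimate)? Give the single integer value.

argmax_v P(X = v | obs) = 0

Enumerate traces; 54 have nonzero weight after conditioning:
  (W=0, Y=2, X=0, U=2, Z=2, V=2) weight 8/8019
  (W=0, Y=2, X=0, U=3, Z=2, V=2) weight 8/8019
  (W=0, Y=2, X=1, U=2, Z=2, V=1) weight 2/2673
  (W=0, Y=2, X=1, U=3, Z=2, V=1) weight 2/2673
  (W=0, Y=2, X=2, U=2, Z=2, V=0) weight 4/2673
  (W=0, Y=2, X=2, U=3, Z=2, V=0) weight 4/2673
  (W=0, Y=3, X=0, U=2, Z=2, V=2) weight 8/8019
  (W=0, Y=3, X=0, U=3, Z=2, V=2) weight 8/8019
  … 46 more
Group by X:
  weight(X=0) = 17/729
  weight(X=1) = 17/972
  weight(X=2) = 11/486
Total weight = 17/729 + 17/972 + 11/486 = 185/2916
P(X=0 | obs) = 17/729 / 185/2916 = 68/185
P(X=1 | obs) = 17/972 / 185/2916 = 51/185
P(X=2 | obs) = 11/486 / 185/2916 = 66/185
argmax = 0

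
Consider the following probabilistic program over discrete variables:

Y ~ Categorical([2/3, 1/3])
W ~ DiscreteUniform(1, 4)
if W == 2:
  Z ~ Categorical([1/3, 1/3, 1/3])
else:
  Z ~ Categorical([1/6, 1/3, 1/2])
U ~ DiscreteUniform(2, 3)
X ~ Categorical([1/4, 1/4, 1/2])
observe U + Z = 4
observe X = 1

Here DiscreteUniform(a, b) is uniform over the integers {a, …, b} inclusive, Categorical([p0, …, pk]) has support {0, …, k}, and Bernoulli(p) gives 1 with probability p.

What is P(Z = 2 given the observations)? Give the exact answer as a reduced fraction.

P(Z = 2 | obs) = 11/19

Enumerate traces; 16 have nonzero weight after conditioning:
  (Y=0, W=1, Z=1, U=3, X=1) weight 1/144
  (Y=0, W=1, Z=2, U=2, X=1) weight 1/96
  (Y=0, W=2, Z=1, U=3, X=1) weight 1/144
  (Y=0, W=2, Z=2, U=2, X=1) weight 1/144
  (Y=0, W=3, Z=1, U=3, X=1) weight 1/144
  (Y=0, W=3, Z=2, U=2, X=1) weight 1/96
  (Y=0, W=4, Z=1, U=3, X=1) weight 1/144
  (Y=0, W=4, Z=2, U=2, X=1) weight 1/96
  … 8 more
Group by Z:
  weight(Z=1) = 1/24
  weight(Z=2) = 11/192
Total weight = 1/24 + 11/192 = 19/192
P(Z=1 | obs) = 1/24 / 19/192 = 8/19
P(Z=2 | obs) = 11/192 / 19/192 = 11/19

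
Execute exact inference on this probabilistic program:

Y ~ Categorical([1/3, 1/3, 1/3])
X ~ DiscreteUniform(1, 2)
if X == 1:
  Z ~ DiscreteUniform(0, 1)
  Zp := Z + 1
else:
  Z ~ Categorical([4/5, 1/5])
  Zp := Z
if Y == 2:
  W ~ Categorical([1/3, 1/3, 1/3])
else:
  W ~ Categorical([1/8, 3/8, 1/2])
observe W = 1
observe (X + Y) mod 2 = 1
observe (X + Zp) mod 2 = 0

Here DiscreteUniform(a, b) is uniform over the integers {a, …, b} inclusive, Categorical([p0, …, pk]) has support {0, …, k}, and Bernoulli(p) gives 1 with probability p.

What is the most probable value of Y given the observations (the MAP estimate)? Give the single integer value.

argmax_v P(Y = v | obs) = 1

Enumerate traces; 3 have nonzero weight after conditioning:
  (Y=0, X=1, Z=0, W=1) weight 1/32
  (Y=1, X=2, Z=0, W=1) weight 1/20
  (Y=2, X=1, Z=0, W=1) weight 1/36
Group by Y:
  weight(Y=0) = 1/32
  weight(Y=1) = 1/20
  weight(Y=2) = 1/36
Total weight = 1/32 + 1/20 + 1/36 = 157/1440
P(Y=0 | obs) = 1/32 / 157/1440 = 45/157
P(Y=1 | obs) = 1/20 / 157/1440 = 72/157
P(Y=2 | obs) = 1/36 / 157/1440 = 40/157
argmax = 1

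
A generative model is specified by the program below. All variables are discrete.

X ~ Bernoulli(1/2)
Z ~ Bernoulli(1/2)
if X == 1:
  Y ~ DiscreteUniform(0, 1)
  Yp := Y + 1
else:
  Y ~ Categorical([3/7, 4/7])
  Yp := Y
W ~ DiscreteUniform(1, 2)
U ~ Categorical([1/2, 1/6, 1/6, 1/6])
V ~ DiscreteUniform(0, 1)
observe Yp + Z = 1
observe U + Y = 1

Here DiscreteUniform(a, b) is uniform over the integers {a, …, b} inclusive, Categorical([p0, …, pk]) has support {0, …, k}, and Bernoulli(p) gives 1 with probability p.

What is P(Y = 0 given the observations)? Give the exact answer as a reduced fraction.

P(Y = 0 | obs) = 13/37

Enumerate traces; 12 have nonzero weight after conditioning:
  (X=0, Z=0, Y=1, W=1, U=0, V=0) weight 1/56
  (X=0, Z=0, Y=1, W=1, U=0, V=1) weight 1/56
  (X=0, Z=0, Y=1, W=2, U=0, V=0) weight 1/56
  (X=0, Z=0, Y=1, W=2, U=0, V=1) weight 1/56
  (X=0, Z=1, Y=0, W=1, U=1, V=0) weight 1/224
  (X=0, Z=1, Y=0, W=1, U=1, V=1) weight 1/224
  (X=0, Z=1, Y=0, W=2, U=1, V=0) weight 1/224
  (X=0, Z=1, Y=0, W=2, U=1, V=1) weight 1/224
  … 4 more
Group by Y:
  weight(Y=0) = 13/336
  weight(Y=1) = 1/14
Total weight = 13/336 + 1/14 = 37/336
P(Y=0 | obs) = 13/336 / 37/336 = 13/37
P(Y=1 | obs) = 1/14 / 37/336 = 24/37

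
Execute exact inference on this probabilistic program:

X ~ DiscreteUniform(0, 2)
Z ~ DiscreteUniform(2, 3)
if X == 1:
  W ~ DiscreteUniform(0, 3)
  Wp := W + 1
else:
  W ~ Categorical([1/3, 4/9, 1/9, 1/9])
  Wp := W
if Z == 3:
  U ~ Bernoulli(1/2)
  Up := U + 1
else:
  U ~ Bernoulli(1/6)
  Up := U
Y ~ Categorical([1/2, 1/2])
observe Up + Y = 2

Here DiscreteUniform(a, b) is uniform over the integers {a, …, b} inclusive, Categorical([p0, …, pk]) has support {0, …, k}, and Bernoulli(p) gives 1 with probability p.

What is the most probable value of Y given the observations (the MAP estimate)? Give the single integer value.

Enumerate traces; 36 have nonzero weight after conditioning:
  (X=0, Z=2, W=0, U=1, Y=1) weight 1/216
  (X=0, Z=2, W=1, U=1, Y=1) weight 1/162
  (X=0, Z=2, W=2, U=1, Y=1) weight 1/648
  (X=0, Z=2, W=3, U=1, Y=1) weight 1/648
  (X=0, Z=3, W=0, U=0, Y=1) weight 1/72
  (X=0, Z=3, W=0, U=1, Y=0) weight 1/72
  (X=0, Z=3, W=1, U=0, Y=1) weight 1/54
  (X=0, Z=3, W=1, U=1, Y=0) weight 1/54
  … 28 more
Group by Y:
  weight(Y=0) = 1/8
  weight(Y=1) = 1/6
Total weight = 1/8 + 1/6 = 7/24
P(Y=0 | obs) = 1/8 / 7/24 = 3/7
P(Y=1 | obs) = 1/6 / 7/24 = 4/7
argmax = 1

argmax_v P(Y = v | obs) = 1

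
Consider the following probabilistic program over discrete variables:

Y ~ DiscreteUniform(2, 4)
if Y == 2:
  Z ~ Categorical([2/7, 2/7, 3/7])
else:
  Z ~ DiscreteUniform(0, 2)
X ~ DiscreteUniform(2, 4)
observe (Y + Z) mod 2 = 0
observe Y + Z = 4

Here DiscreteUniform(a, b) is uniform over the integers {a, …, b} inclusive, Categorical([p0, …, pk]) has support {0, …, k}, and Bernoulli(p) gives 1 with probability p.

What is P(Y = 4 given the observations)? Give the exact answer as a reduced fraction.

Enumerate traces; 9 have nonzero weight after conditioning:
  (Y=2, Z=2, X=2) weight 1/21
  (Y=2, Z=2, X=3) weight 1/21
  (Y=2, Z=2, X=4) weight 1/21
  (Y=3, Z=1, X=2) weight 1/27
  (Y=3, Z=1, X=3) weight 1/27
  (Y=3, Z=1, X=4) weight 1/27
  (Y=4, Z=0, X=2) weight 1/27
  (Y=4, Z=0, X=3) weight 1/27
  … 1 more
Group by Y:
  weight(Y=2) = 1/7
  weight(Y=3) = 1/9
  weight(Y=4) = 1/9
Total weight = 1/7 + 1/9 + 1/9 = 23/63
P(Y=2 | obs) = 1/7 / 23/63 = 9/23
P(Y=3 | obs) = 1/9 / 23/63 = 7/23
P(Y=4 | obs) = 1/9 / 23/63 = 7/23

P(Y = 4 | obs) = 7/23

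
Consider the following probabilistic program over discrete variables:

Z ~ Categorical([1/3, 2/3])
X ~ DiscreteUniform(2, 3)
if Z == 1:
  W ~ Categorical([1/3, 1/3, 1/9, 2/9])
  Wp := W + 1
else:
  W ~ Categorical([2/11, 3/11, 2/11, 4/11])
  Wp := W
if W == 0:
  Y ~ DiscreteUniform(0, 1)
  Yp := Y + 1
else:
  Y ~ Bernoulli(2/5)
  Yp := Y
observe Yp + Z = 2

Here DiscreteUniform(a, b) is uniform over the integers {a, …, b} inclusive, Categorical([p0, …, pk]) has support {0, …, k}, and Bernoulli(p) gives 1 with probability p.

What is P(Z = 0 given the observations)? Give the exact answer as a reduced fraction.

P(Z = 0 | obs) = 15/158

Enumerate traces; 10 have nonzero weight after conditioning:
  (Z=0, X=2, W=0, Y=1) weight 1/66
  (Z=0, X=3, W=0, Y=1) weight 1/66
  (Z=1, X=2, W=0, Y=0) weight 1/18
  (Z=1, X=2, W=1, Y=1) weight 2/45
  (Z=1, X=2, W=2, Y=1) weight 2/135
  (Z=1, X=2, W=3, Y=1) weight 4/135
  (Z=1, X=3, W=0, Y=0) weight 1/18
  (Z=1, X=3, W=1, Y=1) weight 2/45
  … 2 more
Group by Z:
  weight(Z=0) = 1/33
  weight(Z=1) = 13/45
Total weight = 1/33 + 13/45 = 158/495
P(Z=0 | obs) = 1/33 / 158/495 = 15/158
P(Z=1 | obs) = 13/45 / 158/495 = 143/158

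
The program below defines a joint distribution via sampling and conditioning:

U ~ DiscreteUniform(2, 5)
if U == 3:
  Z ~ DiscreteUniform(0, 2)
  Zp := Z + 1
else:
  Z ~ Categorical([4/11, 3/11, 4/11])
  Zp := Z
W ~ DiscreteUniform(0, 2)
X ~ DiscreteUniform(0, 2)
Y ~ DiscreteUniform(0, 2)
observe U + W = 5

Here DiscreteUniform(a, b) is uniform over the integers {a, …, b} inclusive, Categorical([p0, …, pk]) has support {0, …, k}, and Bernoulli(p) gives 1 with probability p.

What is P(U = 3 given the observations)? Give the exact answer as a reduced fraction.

P(U = 3 | obs) = 1/3

Enumerate traces; 81 have nonzero weight after conditioning:
  (U=3, Z=0, W=2, X=0, Y=0) weight 1/324
  (U=3, Z=0, W=2, X=0, Y=1) weight 1/324
  (U=3, Z=0, W=2, X=0, Y=2) weight 1/324
  (U=3, Z=0, W=2, X=1, Y=0) weight 1/324
  (U=3, Z=0, W=2, X=1, Y=1) weight 1/324
  (U=3, Z=0, W=2, X=1, Y=2) weight 1/324
  (U=3, Z=0, W=2, X=2, Y=0) weight 1/324
  (U=3, Z=0, W=2, X=2, Y=1) weight 1/324
  (U=4, Z=0, W=1, X=0, Y=0) weight 1/297
  (U=5, Z=0, W=0, X=0, Y=0) weight 1/297
  … 71 more
Group by U:
  weight(U=3) = 1/12
  weight(U=4) = 1/12
  weight(U=5) = 1/12
Total weight = 1/12 + 1/12 + 1/12 = 1/4
P(U=3 | obs) = 1/12 / 1/4 = 1/3
P(U=4 | obs) = 1/12 / 1/4 = 1/3
P(U=5 | obs) = 1/12 / 1/4 = 1/3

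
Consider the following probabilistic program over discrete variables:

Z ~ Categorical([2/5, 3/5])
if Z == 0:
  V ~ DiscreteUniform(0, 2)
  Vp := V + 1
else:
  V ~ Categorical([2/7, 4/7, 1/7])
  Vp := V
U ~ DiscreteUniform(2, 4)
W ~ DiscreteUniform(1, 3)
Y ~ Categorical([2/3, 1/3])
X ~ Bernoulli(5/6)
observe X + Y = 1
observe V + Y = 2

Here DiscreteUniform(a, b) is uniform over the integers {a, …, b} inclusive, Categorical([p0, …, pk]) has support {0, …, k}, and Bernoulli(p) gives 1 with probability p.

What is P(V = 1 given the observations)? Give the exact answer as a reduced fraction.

Enumerate traces; 36 have nonzero weight after conditioning:
  (Z=0, V=1, U=2, W=1, Y=1, X=0) weight 1/1215
  (Z=0, V=1, U=2, W=2, Y=1, X=0) weight 1/1215
  (Z=0, V=1, U=2, W=3, Y=1, X=0) weight 1/1215
  (Z=0, V=1, U=3, W=1, Y=1, X=0) weight 1/1215
  (Z=0, V=1, U=3, W=2, Y=1, X=0) weight 1/1215
  (Z=0, V=1, U=3, W=3, Y=1, X=0) weight 1/1215
  (Z=0, V=1, U=4, W=1, Y=1, X=0) weight 1/1215
  (Z=0, V=1, U=4, W=2, Y=1, X=0) weight 1/1215
  (Z=0, V=2, U=2, W=1, Y=0, X=1) weight 2/243
  … 27 more
Group by V:
  weight(V=1) = 5/189
  weight(V=2) = 23/189
Total weight = 5/189 + 23/189 = 4/27
P(V=1 | obs) = 5/189 / 4/27 = 5/28
P(V=2 | obs) = 23/189 / 4/27 = 23/28

P(V = 1 | obs) = 5/28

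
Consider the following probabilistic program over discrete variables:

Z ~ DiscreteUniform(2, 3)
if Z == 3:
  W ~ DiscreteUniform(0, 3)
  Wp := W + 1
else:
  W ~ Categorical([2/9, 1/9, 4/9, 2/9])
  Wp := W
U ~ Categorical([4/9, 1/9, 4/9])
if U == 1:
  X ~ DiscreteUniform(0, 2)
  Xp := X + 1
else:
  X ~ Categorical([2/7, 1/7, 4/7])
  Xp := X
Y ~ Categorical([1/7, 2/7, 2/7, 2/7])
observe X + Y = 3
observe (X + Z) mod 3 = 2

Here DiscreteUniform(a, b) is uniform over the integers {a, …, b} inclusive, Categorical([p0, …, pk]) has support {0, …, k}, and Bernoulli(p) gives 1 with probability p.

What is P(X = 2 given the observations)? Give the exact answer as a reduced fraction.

Enumerate traces; 24 have nonzero weight after conditioning:
  (Z=2, W=0, U=0, X=0, Y=3) weight 16/3969
  (Z=2, W=0, U=1, X=0, Y=3) weight 2/1701
  (Z=2, W=0, U=2, X=0, Y=3) weight 16/3969
  (Z=2, W=1, U=0, X=0, Y=3) weight 8/3969
  (Z=2, W=1, U=1, X=0, Y=3) weight 1/1701
  (Z=2, W=1, U=2, X=0, Y=3) weight 8/3969
  (Z=2, W=2, U=0, X=0, Y=3) weight 32/3969
  (Z=2, W=2, U=1, X=0, Y=3) weight 4/1701
  (Z=3, W=0, U=0, X=2, Y=1) weight 4/441
  … 15 more
Group by X:
  weight(X=0) = 55/1323
  weight(X=2) = 103/1323
Total weight = 55/1323 + 103/1323 = 158/1323
P(X=0 | obs) = 55/1323 / 158/1323 = 55/158
P(X=2 | obs) = 103/1323 / 158/1323 = 103/158

P(X = 2 | obs) = 103/158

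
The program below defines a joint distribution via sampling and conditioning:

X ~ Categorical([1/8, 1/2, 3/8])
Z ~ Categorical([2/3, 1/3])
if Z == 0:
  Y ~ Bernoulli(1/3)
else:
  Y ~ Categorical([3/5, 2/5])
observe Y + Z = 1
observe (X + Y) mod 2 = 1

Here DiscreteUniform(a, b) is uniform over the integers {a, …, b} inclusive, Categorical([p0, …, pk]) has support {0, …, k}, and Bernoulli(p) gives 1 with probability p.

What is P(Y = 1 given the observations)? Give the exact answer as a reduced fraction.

Enumerate traces; 3 have nonzero weight after conditioning:
  (X=0, Z=0, Y=1) weight 1/36
  (X=1, Z=1, Y=0) weight 1/10
  (X=2, Z=0, Y=1) weight 1/12
Group by Y:
  weight(Y=0) = 1/10
  weight(Y=1) = 1/9
Total weight = 1/10 + 1/9 = 19/90
P(Y=0 | obs) = 1/10 / 19/90 = 9/19
P(Y=1 | obs) = 1/9 / 19/90 = 10/19

P(Y = 1 | obs) = 10/19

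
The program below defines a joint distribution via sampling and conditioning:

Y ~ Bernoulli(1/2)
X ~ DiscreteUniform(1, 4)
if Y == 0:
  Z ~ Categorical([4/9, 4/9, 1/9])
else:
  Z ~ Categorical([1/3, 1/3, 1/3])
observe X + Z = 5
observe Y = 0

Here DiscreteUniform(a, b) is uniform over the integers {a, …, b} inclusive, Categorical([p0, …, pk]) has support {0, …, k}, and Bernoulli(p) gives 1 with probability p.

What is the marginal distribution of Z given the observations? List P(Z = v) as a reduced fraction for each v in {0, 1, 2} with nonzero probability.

Enumerate traces; 2 have nonzero weight after conditioning:
  (Y=0, X=3, Z=2) weight 1/72
  (Y=0, X=4, Z=1) weight 1/18
Group by Z:
  weight(Z=1) = 1/18
  weight(Z=2) = 1/72
Total weight = 1/18 + 1/72 = 5/72
P(Z=1 | obs) = 1/18 / 5/72 = 4/5
P(Z=2 | obs) = 1/72 / 5/72 = 1/5

P(Z=1) = 4/5, P(Z=2) = 1/5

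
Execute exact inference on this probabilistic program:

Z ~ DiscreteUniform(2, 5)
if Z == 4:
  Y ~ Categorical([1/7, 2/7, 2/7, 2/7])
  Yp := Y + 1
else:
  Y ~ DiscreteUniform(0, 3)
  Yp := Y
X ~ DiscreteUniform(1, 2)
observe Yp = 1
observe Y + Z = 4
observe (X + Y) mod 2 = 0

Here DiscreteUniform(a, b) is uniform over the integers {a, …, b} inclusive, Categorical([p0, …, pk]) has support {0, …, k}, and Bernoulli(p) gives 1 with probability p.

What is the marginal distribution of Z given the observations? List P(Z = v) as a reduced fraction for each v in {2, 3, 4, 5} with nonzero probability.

P(Z=3) = 7/11, P(Z=4) = 4/11

Enumerate traces; 2 have nonzero weight after conditioning:
  (Z=3, Y=1, X=1) weight 1/32
  (Z=4, Y=0, X=2) weight 1/56
Group by Z:
  weight(Z=3) = 1/32
  weight(Z=4) = 1/56
Total weight = 1/32 + 1/56 = 11/224
P(Z=3 | obs) = 1/32 / 11/224 = 7/11
P(Z=4 | obs) = 1/56 / 11/224 = 4/11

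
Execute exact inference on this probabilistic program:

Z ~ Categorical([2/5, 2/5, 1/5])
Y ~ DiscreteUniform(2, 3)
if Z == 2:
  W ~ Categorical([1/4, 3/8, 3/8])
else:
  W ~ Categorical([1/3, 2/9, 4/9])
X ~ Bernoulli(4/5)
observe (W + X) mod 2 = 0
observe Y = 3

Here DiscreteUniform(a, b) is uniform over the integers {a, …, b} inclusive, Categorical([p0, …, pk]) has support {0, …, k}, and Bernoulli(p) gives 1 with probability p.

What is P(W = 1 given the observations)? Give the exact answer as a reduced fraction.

P(W = 1 | obs) = 364/633

Enumerate traces; 9 have nonzero weight after conditioning:
  (Z=0, Y=3, W=0, X=0) weight 1/75
  (Z=0, Y=3, W=1, X=1) weight 8/225
  (Z=0, Y=3, W=2, X=0) weight 4/225
  (Z=1, Y=3, W=0, X=0) weight 1/75
  (Z=1, Y=3, W=1, X=1) weight 8/225
  (Z=1, Y=3, W=2, X=0) weight 4/225
  (Z=2, Y=3, W=0, X=0) weight 1/200
  (Z=2, Y=3, W=1, X=1) weight 3/100
  … 1 more
Group by W:
  weight(W=0) = 19/600
  weight(W=1) = 91/900
  weight(W=2) = 31/720
Total weight = 19/600 + 91/900 + 31/720 = 211/1200
P(W=0 | obs) = 19/600 / 211/1200 = 38/211
P(W=1 | obs) = 91/900 / 211/1200 = 364/633
P(W=2 | obs) = 31/720 / 211/1200 = 155/633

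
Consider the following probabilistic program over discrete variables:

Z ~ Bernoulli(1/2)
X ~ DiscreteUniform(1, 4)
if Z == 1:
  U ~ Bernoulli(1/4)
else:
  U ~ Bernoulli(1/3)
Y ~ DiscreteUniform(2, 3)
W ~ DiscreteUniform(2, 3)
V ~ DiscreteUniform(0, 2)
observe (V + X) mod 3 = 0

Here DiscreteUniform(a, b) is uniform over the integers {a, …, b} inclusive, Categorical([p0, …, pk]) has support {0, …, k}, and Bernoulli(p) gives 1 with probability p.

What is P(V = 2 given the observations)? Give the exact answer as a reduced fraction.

Enumerate traces; 64 have nonzero weight after conditioning:
  (Z=0, X=1, U=0, Y=2, W=2, V=2) weight 1/144
  (Z=0, X=1, U=0, Y=2, W=3, V=2) weight 1/144
  (Z=0, X=1, U=0, Y=3, W=2, V=2) weight 1/144
  (Z=0, X=1, U=0, Y=3, W=3, V=2) weight 1/144
  (Z=0, X=1, U=1, Y=2, W=2, V=2) weight 1/288
  (Z=0, X=1, U=1, Y=2, W=3, V=2) weight 1/288
  (Z=0, X=1, U=1, Y=3, W=2, V=2) weight 1/288
  (Z=0, X=1, U=1, Y=3, W=3, V=2) weight 1/288
  (Z=0, X=2, U=0, Y=2, W=2, V=1) weight 1/144
  (Z=0, X=3, U=0, Y=2, W=2, V=0) weight 1/144
  … 54 more
Group by V:
  weight(V=0) = 1/12
  weight(V=1) = 1/12
  weight(V=2) = 1/6
Total weight = 1/12 + 1/12 + 1/6 = 1/3
P(V=0 | obs) = 1/12 / 1/3 = 1/4
P(V=1 | obs) = 1/12 / 1/3 = 1/4
P(V=2 | obs) = 1/6 / 1/3 = 1/2

P(V = 2 | obs) = 1/2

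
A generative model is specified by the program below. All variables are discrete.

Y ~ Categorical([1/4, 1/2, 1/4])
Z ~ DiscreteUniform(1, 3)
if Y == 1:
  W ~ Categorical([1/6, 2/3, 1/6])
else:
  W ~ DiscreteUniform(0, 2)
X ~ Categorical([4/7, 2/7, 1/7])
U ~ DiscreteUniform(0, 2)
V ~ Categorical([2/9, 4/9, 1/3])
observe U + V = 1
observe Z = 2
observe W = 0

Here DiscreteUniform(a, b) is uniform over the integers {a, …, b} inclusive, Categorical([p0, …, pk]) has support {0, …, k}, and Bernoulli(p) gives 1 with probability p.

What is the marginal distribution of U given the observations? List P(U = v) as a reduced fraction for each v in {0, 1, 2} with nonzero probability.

Enumerate traces; 18 have nonzero weight after conditioning:
  (Y=0, Z=2, W=0, X=0, U=0, V=1) weight 4/1701
  (Y=0, Z=2, W=0, X=0, U=1, V=0) weight 2/1701
  (Y=0, Z=2, W=0, X=1, U=0, V=1) weight 2/1701
  (Y=0, Z=2, W=0, X=1, U=1, V=0) weight 1/1701
  (Y=0, Z=2, W=0, X=2, U=0, V=1) weight 1/1701
  (Y=0, Z=2, W=0, X=2, U=1, V=0) weight 1/3402
  (Y=1, Z=2, W=0, X=0, U=0, V=1) weight 4/1701
  (Y=1, Z=2, W=0, X=0, U=1, V=0) weight 2/1701
  … 10 more
Group by U:
  weight(U=0) = 1/81
  weight(U=1) = 1/162
Total weight = 1/81 + 1/162 = 1/54
P(U=0 | obs) = 1/81 / 1/54 = 2/3
P(U=1 | obs) = 1/162 / 1/54 = 1/3

P(U=0) = 2/3, P(U=1) = 1/3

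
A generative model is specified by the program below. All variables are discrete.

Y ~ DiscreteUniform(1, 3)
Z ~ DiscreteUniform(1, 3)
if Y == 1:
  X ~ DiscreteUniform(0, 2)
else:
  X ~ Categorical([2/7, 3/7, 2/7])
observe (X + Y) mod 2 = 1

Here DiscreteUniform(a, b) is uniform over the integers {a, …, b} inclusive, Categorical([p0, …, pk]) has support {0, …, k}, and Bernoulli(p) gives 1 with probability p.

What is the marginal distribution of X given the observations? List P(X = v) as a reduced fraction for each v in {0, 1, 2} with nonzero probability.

Enumerate traces; 15 have nonzero weight after conditioning:
  (Y=1, Z=1, X=0) weight 1/27
  (Y=1, Z=1, X=2) weight 1/27
  (Y=1, Z=2, X=0) weight 1/27
  (Y=1, Z=2, X=2) weight 1/27
  (Y=1, Z=3, X=0) weight 1/27
  (Y=1, Z=3, X=2) weight 1/27
  (Y=2, Z=1, X=1) weight 1/21
  (Y=2, Z=2, X=1) weight 1/21
  … 7 more
Group by X:
  weight(X=0) = 13/63
  weight(X=1) = 1/7
  weight(X=2) = 13/63
Total weight = 13/63 + 1/7 + 13/63 = 5/9
P(X=0 | obs) = 13/63 / 5/9 = 13/35
P(X=1 | obs) = 1/7 / 5/9 = 9/35
P(X=2 | obs) = 13/63 / 5/9 = 13/35

P(X=0) = 13/35, P(X=1) = 9/35, P(X=2) = 13/35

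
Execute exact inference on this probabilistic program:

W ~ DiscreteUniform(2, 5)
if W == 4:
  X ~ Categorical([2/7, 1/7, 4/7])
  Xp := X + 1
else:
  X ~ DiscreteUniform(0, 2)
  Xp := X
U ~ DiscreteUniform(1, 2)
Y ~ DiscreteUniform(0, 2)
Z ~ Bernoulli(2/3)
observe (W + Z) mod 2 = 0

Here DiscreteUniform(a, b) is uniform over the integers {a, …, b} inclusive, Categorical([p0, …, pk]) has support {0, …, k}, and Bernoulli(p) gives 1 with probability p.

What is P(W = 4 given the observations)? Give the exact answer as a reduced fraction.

P(W = 4 | obs) = 1/6

Enumerate traces; 72 have nonzero weight after conditioning:
  (W=2, X=0, U=1, Y=0, Z=0) weight 1/216
  (W=2, X=0, U=1, Y=1, Z=0) weight 1/216
  (W=2, X=0, U=1, Y=2, Z=0) weight 1/216
  (W=2, X=0, U=2, Y=0, Z=0) weight 1/216
  (W=2, X=0, U=2, Y=1, Z=0) weight 1/216
  (W=2, X=0, U=2, Y=2, Z=0) weight 1/216
  (W=2, X=1, U=1, Y=0, Z=0) weight 1/216
  (W=2, X=1, U=1, Y=1, Z=0) weight 1/216
  (W=3, X=0, U=1, Y=0, Z=1) weight 1/108
  (W=4, X=0, U=1, Y=0, Z=0) weight 1/252
  … 62 more
Group by W:
  weight(W=2) = 1/12
  weight(W=3) = 1/6
  weight(W=4) = 1/12
  weight(W=5) = 1/6
Total weight = 1/12 + 1/6 + 1/12 + 1/6 = 1/2
P(W=2 | obs) = 1/12 / 1/2 = 1/6
P(W=3 | obs) = 1/6 / 1/2 = 1/3
P(W=4 | obs) = 1/12 / 1/2 = 1/6
P(W=5 | obs) = 1/6 / 1/2 = 1/3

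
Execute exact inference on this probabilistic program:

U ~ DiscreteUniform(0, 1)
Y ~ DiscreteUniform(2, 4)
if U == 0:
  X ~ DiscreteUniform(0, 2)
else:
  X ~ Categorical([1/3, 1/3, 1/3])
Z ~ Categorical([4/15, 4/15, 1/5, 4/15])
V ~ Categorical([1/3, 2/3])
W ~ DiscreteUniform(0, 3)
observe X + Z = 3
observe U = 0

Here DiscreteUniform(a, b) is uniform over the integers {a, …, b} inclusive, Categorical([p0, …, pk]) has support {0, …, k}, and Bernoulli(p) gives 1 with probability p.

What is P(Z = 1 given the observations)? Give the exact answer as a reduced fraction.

Enumerate traces; 72 have nonzero weight after conditioning:
  (U=0, Y=2, X=0, Z=3, V=0, W=0) weight 1/810
  (U=0, Y=2, X=0, Z=3, V=0, W=1) weight 1/810
  (U=0, Y=2, X=0, Z=3, V=0, W=2) weight 1/810
  (U=0, Y=2, X=0, Z=3, V=0, W=3) weight 1/810
  (U=0, Y=2, X=0, Z=3, V=1, W=0) weight 1/405
  (U=0, Y=2, X=0, Z=3, V=1, W=1) weight 1/405
  (U=0, Y=2, X=0, Z=3, V=1, W=2) weight 1/405
  (U=0, Y=2, X=0, Z=3, V=1, W=3) weight 1/405
  (U=0, Y=2, X=1, Z=2, V=0, W=0) weight 1/1080
  (U=0, Y=2, X=2, Z=1, V=0, W=0) weight 1/810
  … 62 more
Group by Z:
  weight(Z=1) = 2/45
  weight(Z=2) = 1/30
  weight(Z=3) = 2/45
Total weight = 2/45 + 1/30 + 2/45 = 11/90
P(Z=1 | obs) = 2/45 / 11/90 = 4/11
P(Z=2 | obs) = 1/30 / 11/90 = 3/11
P(Z=3 | obs) = 2/45 / 11/90 = 4/11

P(Z = 1 | obs) = 4/11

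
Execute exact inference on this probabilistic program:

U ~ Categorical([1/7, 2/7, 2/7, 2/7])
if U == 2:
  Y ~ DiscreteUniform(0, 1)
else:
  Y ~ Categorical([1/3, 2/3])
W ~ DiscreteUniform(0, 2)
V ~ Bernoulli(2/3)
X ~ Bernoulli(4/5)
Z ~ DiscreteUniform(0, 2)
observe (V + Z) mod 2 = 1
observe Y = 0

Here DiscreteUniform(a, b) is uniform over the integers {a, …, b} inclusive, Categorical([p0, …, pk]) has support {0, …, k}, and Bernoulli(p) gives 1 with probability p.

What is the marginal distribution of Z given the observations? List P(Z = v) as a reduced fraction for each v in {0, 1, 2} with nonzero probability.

P(Z=0) = 2/5, P(Z=1) = 1/5, P(Z=2) = 2/5

Enumerate traces; 72 have nonzero weight after conditioning:
  (U=0, Y=0, W=0, V=0, X=0, Z=1) weight 1/2835
  (U=0, Y=0, W=0, V=0, X=1, Z=1) weight 4/2835
  (U=0, Y=0, W=0, V=1, X=0, Z=0) weight 2/2835
  (U=0, Y=0, W=0, V=1, X=0, Z=2) weight 2/2835
  (U=0, Y=0, W=0, V=1, X=1, Z=0) weight 8/2835
  (U=0, Y=0, W=0, V=1, X=1, Z=2) weight 8/2835
  (U=0, Y=0, W=1, V=0, X=0, Z=1) weight 1/2835
  (U=0, Y=0, W=1, V=0, X=1, Z=1) weight 4/2835
  … 64 more
Group by Z:
  weight(Z=0) = 16/189
  weight(Z=1) = 8/189
  weight(Z=2) = 16/189
Total weight = 16/189 + 8/189 + 16/189 = 40/189
P(Z=0 | obs) = 16/189 / 40/189 = 2/5
P(Z=1 | obs) = 8/189 / 40/189 = 1/5
P(Z=2 | obs) = 16/189 / 40/189 = 2/5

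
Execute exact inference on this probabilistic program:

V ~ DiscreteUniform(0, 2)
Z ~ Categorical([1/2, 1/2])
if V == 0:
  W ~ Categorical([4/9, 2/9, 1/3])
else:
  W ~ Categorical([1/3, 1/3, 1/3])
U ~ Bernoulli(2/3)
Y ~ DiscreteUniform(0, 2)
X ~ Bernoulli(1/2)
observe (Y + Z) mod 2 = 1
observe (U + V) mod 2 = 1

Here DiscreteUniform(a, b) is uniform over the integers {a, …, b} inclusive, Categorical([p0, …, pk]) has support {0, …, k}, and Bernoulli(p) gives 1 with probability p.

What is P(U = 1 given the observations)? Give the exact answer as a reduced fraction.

P(U = 1 | obs) = 4/5

Enumerate traces; 54 have nonzero weight after conditioning:
  (V=0, Z=0, W=0, U=1, Y=1, X=0) weight 2/243
  (V=0, Z=0, W=0, U=1, Y=1, X=1) weight 2/243
  (V=0, Z=0, W=1, U=1, Y=1, X=0) weight 1/243
  (V=0, Z=0, W=1, U=1, Y=1, X=1) weight 1/243
  (V=0, Z=0, W=2, U=1, Y=1, X=0) weight 1/162
  (V=0, Z=0, W=2, U=1, Y=1, X=1) weight 1/162
  (V=0, Z=1, W=0, U=1, Y=0, X=0) weight 2/243
  (V=0, Z=1, W=0, U=1, Y=0, X=1) weight 2/243
  (V=1, Z=0, W=0, U=0, Y=1, X=0) weight 1/324
  … 45 more
Group by U:
  weight(U=0) = 1/18
  weight(U=1) = 2/9
Total weight = 1/18 + 2/9 = 5/18
P(U=0 | obs) = 1/18 / 5/18 = 1/5
P(U=1 | obs) = 2/9 / 5/18 = 4/5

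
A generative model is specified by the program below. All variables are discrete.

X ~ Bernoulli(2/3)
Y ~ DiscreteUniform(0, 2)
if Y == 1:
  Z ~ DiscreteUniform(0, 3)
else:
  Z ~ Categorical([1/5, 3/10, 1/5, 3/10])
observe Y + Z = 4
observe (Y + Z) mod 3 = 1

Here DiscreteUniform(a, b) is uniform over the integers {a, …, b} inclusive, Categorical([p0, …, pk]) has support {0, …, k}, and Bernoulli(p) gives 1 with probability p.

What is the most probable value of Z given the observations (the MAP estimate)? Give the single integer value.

argmax_v P(Z = v | obs) = 3

Enumerate traces; 4 have nonzero weight after conditioning:
  (X=0, Y=1, Z=3) weight 1/36
  (X=0, Y=2, Z=2) weight 1/45
  (X=1, Y=1, Z=3) weight 1/18
  (X=1, Y=2, Z=2) weight 2/45
Group by Z:
  weight(Z=2) = 1/15
  weight(Z=3) = 1/12
Total weight = 1/15 + 1/12 = 3/20
P(Z=2 | obs) = 1/15 / 3/20 = 4/9
P(Z=3 | obs) = 1/12 / 3/20 = 5/9
argmax = 3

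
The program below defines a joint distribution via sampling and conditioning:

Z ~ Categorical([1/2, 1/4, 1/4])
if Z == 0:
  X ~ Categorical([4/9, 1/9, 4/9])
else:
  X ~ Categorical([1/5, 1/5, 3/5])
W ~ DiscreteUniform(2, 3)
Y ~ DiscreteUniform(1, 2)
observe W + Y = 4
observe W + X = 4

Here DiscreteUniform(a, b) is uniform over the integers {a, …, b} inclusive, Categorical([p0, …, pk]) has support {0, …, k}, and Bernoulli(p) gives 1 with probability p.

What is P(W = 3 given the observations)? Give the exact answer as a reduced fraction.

Enumerate traces; 6 have nonzero weight after conditioning:
  (Z=0, X=1, W=3, Y=1) weight 1/72
  (Z=0, X=2, W=2, Y=2) weight 1/18
  (Z=1, X=1, W=3, Y=1) weight 1/80
  (Z=1, X=2, W=2, Y=2) weight 3/80
  (Z=2, X=1, W=3, Y=1) weight 1/80
  (Z=2, X=2, W=2, Y=2) weight 3/80
Group by W:
  weight(W=2) = 47/360
  weight(W=3) = 7/180
Total weight = 47/360 + 7/180 = 61/360
P(W=2 | obs) = 47/360 / 61/360 = 47/61
P(W=3 | obs) = 7/180 / 61/360 = 14/61

P(W = 3 | obs) = 14/61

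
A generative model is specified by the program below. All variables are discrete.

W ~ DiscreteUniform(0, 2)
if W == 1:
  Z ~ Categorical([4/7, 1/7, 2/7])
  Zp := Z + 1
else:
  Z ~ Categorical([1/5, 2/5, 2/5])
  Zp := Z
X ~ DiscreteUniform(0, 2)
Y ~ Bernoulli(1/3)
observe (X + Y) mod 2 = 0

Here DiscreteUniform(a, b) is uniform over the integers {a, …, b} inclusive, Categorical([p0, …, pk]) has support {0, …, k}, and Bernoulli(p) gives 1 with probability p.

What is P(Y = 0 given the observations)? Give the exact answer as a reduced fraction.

P(Y = 0 | obs) = 4/5

Enumerate traces; 27 have nonzero weight after conditioning:
  (W=0, Z=0, X=0, Y=0) weight 2/135
  (W=0, Z=0, X=1, Y=1) weight 1/135
  (W=0, Z=0, X=2, Y=0) weight 2/135
  (W=0, Z=1, X=0, Y=0) weight 4/135
  (W=0, Z=1, X=1, Y=1) weight 2/135
  (W=0, Z=1, X=2, Y=0) weight 4/135
  (W=0, Z=2, X=0, Y=0) weight 4/135
  (W=0, Z=2, X=1, Y=1) weight 2/135
  … 19 more
Group by Y:
  weight(Y=0) = 4/9
  weight(Y=1) = 1/9
Total weight = 4/9 + 1/9 = 5/9
P(Y=0 | obs) = 4/9 / 5/9 = 4/5
P(Y=1 | obs) = 1/9 / 5/9 = 1/5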